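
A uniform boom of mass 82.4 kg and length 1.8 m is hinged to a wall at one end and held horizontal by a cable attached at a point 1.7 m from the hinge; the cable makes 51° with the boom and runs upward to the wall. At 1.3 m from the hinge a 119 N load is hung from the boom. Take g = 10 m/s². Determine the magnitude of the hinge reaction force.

|H| ≈ 596 N

Take torques about the hinge: T sin 51° · 1.7 = 82.4×10×0.9 + 119×1.3 = 896.3 N·m.
So T = 896.3 / (0.7771 × 1.7) = 678.43 N.
ΣF_x = 0: H_x = T cos 51° = 426.95 N.
ΣF_y = 0: H_y = (82.4×10 + 119) − T sin 51° = 943 − 527.24 = 415.76 N.
|H| = √(H_x² + H_y²) = √((426.95)² + (415.76)²) = 595.94 N.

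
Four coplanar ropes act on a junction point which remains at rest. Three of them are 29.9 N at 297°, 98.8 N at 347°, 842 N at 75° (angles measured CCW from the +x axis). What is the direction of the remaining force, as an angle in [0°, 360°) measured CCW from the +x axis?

θ ≈ 247°

Sum the known components: ΣF_x = 327.8 N, ΣF_y = 764.4 N.
For equilibrium the remaining force must supply (−ΣF_x, −ΣF_y) = (-327.8, -764.4) N.
Magnitude = √((-327.8)² + (-764.4)²) = 831.7 N; direction = atan2(-764.4, -327.8) = 246.8°.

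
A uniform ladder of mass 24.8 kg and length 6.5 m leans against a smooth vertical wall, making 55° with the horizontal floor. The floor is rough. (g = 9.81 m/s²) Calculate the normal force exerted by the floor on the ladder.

ΣF_y = 0: N_floor = 24.8×9.81 = 243.29 N.

N_floor ≈ 243 N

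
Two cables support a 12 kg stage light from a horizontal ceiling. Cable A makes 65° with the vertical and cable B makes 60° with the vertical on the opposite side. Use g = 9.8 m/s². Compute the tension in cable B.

Angles from the horizontal: cable A is 90° − 65° = 25°, cable B is 90° − 60° = 30°.
Weight W = 12 × 9.8 = 117.6 N acts straight down.
Horizontal: T_A cos 25° = T_B cos 30°  →  T_A = 0.9556 T_B.
Vertical: T_A sin 25° + T_B sin 30° = 117.6.
Substituting the horizontal relation into the vertical equation gives 0.9038 T_B = 117.6, so T_B = 130.1 N.

T_B ≈ 130 N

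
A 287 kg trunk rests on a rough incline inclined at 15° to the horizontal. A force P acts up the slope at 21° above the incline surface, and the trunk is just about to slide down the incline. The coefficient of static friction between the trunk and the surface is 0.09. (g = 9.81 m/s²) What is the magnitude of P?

On the verge of sliding down the incline, friction equals μN and acts up the slope.
Perpendicular: N + P sin 21° = W cos 15° = 2720 N.
Along incline: P cos 21° + μN = W sin 15° with W sin 15° = 728.7 N.
Solving the pair for P and N: P = 536.9 N, N = 2527 N (and f = μN = 227.4 N).

P ≈ 537 N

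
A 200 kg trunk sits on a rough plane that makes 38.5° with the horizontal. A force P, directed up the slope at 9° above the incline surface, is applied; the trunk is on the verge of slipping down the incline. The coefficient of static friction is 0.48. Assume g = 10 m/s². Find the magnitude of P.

P ≈ 541 N

On the verge of sliding down the incline, friction equals μN and acts up the slope.
Perpendicular: N + P sin 9° = W cos 38.5° = 1565 N.
Along incline: P cos 9° + μN = W sin 38.5° with W sin 38.5° = 1245 N.
Solving the pair for P and N: P = 541 N, N = 1481 N (and f = μN = 710.7 N).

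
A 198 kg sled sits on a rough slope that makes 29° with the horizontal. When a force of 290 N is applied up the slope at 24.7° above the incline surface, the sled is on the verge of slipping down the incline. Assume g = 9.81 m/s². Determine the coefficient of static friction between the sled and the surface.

μ ≈ 0.430

On the verge of sliding down the incline, friction is at its maximum μN and acts up the slope.
Perpendicular to incline: N = W cos 29° − P sin 24.7° = 1699 − 121.2 = 1578 N.
Along incline: P cos 24.7° + μN = W sin 29° → μ = (W sin 29° − P cos 24.7°) / N = 0.4299.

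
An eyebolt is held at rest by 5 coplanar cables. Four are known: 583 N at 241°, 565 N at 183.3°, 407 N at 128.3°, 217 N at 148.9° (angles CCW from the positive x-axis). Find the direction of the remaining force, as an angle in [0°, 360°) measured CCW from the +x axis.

Sum the known components: ΣF_x = -1285 N, ΣF_y = -110.9 N.
For equilibrium the remaining force must supply (−ΣF_x, −ΣF_y) = (1285, 110.9) N.
Magnitude = √((1285)² + (110.9)²) = 1290 N; direction = atan2(110.9, 1285) = 4.9°.

θ ≈ 4.94°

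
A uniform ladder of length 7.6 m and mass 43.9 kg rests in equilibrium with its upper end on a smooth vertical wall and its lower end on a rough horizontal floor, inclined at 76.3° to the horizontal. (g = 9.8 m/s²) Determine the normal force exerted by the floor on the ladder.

N_floor ≈ 430 N

ΣF_y = 0: N_floor = 43.9×9.8 = 430.22 N.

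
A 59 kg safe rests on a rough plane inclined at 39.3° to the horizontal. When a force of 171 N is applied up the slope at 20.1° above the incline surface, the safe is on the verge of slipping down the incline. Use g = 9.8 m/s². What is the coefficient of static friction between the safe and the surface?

μ ≈ 0.529

On the verge of sliding down the incline, friction is at its maximum μN and acts up the slope.
Perpendicular to incline: N = W cos 39.3° − P sin 20.1° = 447.4 − 58.77 = 388.7 N.
Along incline: P cos 20.1° + μN = W sin 39.3° → μ = (W sin 39.3° − P cos 20.1°) / N = 0.5291.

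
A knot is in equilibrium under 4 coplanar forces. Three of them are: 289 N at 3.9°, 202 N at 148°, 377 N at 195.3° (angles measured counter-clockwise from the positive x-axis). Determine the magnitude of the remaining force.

Sum the known components: ΣF_x = -246.6 N, ΣF_y = 27.22 N.
For equilibrium the remaining force must supply (−ΣF_x, −ΣF_y) = (246.6, -27.22) N.
Magnitude = √((246.6)² + (-27.22)²) = 248.1 N; direction = atan2(-27.22, 246.6) = 353.7°.

F ≈ 248 N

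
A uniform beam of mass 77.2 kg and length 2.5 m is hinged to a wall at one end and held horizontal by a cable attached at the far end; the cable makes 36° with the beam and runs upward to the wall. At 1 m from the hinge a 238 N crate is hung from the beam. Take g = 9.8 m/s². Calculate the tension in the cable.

Take torques about the hinge: T sin 36° · 2.5 = 77.2×9.8×1.25 + 238×1 = 1183.7 N·m.
So T = 1183.7 / (0.5878 × 2.5) = 805.53 N.

T ≈ 806 N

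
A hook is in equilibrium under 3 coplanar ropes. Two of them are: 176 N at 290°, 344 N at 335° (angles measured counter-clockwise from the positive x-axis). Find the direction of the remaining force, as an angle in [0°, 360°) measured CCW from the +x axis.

θ ≈ 140°

Sum the known components: ΣF_x = 372 N, ΣF_y = -310.8 N.
For equilibrium the remaining force must supply (−ΣF_x, −ΣF_y) = (-372, 310.8) N.
Magnitude = √((-372)² + (310.8)²) = 484.7 N; direction = atan2(310.8, -372) = 140.1°.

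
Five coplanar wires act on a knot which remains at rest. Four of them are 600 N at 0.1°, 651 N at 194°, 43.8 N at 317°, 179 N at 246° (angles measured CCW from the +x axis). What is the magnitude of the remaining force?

Sum the known components: ΣF_x = -72.44 N, ΣF_y = -349.8 N.
For equilibrium the remaining force must supply (−ΣF_x, −ΣF_y) = (72.44, 349.8) N.
Magnitude = √((72.44)² + (349.8)²) = 357.3 N; direction = atan2(349.8, 72.44) = 78.3°.

F ≈ 357 N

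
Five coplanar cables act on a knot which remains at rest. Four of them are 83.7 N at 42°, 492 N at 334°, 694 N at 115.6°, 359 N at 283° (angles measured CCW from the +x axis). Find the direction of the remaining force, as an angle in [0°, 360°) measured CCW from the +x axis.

θ ≈ 202°

Sum the known components: ΣF_x = 285.3 N, ΣF_y = 116.4 N.
For equilibrium the remaining force must supply (−ΣF_x, −ΣF_y) = (-285.3, -116.4) N.
Magnitude = √((-285.3)² + (-116.4)²) = 308.1 N; direction = atan2(-116.4, -285.3) = 202.2°.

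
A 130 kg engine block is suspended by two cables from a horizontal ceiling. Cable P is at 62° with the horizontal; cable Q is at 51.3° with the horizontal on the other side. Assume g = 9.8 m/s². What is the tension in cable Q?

T_Q ≈ 651 N

Weight W = 130 × 9.8 = 1274 N acts straight down.
Horizontal: T_P cos 62° = T_Q cos 51.3°  →  T_P = 1.332 T_Q.
Vertical: T_P sin 62° + T_Q sin 51.3° = 1274.
Substituting the horizontal relation into the vertical equation gives 1.956 T_Q = 1274, so T_Q = 651.2 N.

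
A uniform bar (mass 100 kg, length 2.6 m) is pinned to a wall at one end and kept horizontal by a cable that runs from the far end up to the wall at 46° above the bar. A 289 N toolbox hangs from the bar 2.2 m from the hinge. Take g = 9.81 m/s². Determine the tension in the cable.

T ≈ 1020 N

Take torques about the hinge: T sin 46° · 2.6 = 100×9.81×1.3 + 289×2.2 = 1911.1 N·m.
So T = 1911.1 / (0.7193 × 2.6) = 1021.8 N.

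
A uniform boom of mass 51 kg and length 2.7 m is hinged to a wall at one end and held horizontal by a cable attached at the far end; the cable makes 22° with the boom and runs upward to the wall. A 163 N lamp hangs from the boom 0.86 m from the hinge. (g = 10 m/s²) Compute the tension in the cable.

Take torques about the hinge: T sin 22° · 2.7 = 51×10×1.35 + 163×0.86 = 828.68 N·m.
So T = 828.68 / (0.3746 × 2.7) = 819.31 N.

T ≈ 819 N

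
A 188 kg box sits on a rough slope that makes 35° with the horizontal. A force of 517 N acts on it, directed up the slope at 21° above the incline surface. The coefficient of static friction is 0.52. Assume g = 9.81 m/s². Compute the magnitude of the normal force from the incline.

N ≈ 1330 N

Axes along / perpendicular to the incline. W sin 35° = 1058 N down-slope; W cos 35° = 1511 N into the surface.
Perpendicular: N = W cos 35° − P sin 21° = 1511 − 185.3 = 1325 N.
Along incline: P cos 21° + f = W sin 35° (friction acts up-slope) → f = 1058 − 482.7 = 575.2 N.
|f| = 575.2 N ≤ μN = 689.2 N, so the box is indeed static.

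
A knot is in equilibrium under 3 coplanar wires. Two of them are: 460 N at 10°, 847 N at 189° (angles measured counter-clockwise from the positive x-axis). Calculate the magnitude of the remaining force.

F ≈ 387 N

Sum the known components: ΣF_x = -383.6 N, ΣF_y = -52.62 N.
For equilibrium the remaining force must supply (−ΣF_x, −ΣF_y) = (383.6, 52.62) N.
Magnitude = √((383.6)² + (52.62)²) = 387.2 N; direction = atan2(52.62, 383.6) = 7.8°.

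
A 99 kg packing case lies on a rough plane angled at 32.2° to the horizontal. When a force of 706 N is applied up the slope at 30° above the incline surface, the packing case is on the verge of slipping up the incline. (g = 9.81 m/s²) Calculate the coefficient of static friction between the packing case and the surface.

On the verge of sliding up the incline, friction is at its maximum μN and acts down the slope.
Perpendicular to incline: N = W cos 32.2° − P sin 30° = 821.8 − 353 = 468.8 N.
Along incline: P cos 30° − μN = W sin 32.2° → μ = −(W sin 32.2° − P cos 30°) / N = 0.2003.

μ ≈ 0.200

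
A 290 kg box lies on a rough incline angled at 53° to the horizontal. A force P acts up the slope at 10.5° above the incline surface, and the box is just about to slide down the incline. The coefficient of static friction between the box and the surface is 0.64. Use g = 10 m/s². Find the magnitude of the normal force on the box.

On the verge of sliding down the incline, friction equals μN and acts up the slope.
Perpendicular: N + P sin 10.5° = W cos 53° = 1745 N.
Along incline: P cos 10.5° + μN = W sin 53° with W sin 53° = 2316 N.
Solving the pair for P and N: P = 1384 N, N = 1493 N (and f = μN = 955.6 N).

N ≈ 1490 N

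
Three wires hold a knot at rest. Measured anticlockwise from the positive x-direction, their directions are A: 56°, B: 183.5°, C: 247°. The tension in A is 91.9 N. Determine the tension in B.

Resolve: ΣF_x = 91.9 cos 56° + T_B cos 183.5° + T_C cos 247° = 0.
        ΣF_y = 91.9 sin 56° + T_B sin 183.5° + T_C sin 247° = 0.
The known terms sum to (51.39, 76.19) N, so -0.9981 T_B − 0.3907 T_C = -51.39 and -0.0610 T_B − 0.9205 T_C = -76.19.
Solving simultaneously: T_B = 19.59 N, T_C = 81.47 N.

T_B ≈ 19.6 N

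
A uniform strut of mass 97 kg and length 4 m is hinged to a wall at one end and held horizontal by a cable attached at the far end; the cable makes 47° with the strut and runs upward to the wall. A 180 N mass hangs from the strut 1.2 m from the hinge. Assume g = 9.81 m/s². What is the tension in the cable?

T ≈ 724 N

Take torques about the hinge: T sin 47° · 4 = 97×9.81×2 + 180×1.2 = 2119.1 N·m.
So T = 2119.1 / (0.7314 × 4) = 724.39 N.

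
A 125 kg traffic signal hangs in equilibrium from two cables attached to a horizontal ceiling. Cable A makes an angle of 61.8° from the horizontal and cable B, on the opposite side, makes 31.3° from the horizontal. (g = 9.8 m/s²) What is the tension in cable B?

T_B ≈ 580 N

Weight W = 125 × 9.8 = 1225 N acts straight down.
Horizontal: T_A cos 61.8° = T_B cos 31.3°  →  T_A = 1.808 T_B.
Vertical: T_A sin 61.8° + T_B sin 31.3° = 1225.
Substituting the horizontal relation into the vertical equation gives 2.113 T_B = 1225, so T_B = 579.7 N.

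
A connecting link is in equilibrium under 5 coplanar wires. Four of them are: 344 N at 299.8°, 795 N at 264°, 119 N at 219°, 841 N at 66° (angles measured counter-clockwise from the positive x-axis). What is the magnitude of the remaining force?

Sum the known components: ΣF_x = 337.4 N, ΣF_y = -395.8 N.
For equilibrium the remaining force must supply (−ΣF_x, −ΣF_y) = (-337.4, 395.8) N.
Magnitude = √((-337.4)² + (395.8)²) = 520.1 N; direction = atan2(395.8, -337.4) = 130.5°.

F ≈ 520 N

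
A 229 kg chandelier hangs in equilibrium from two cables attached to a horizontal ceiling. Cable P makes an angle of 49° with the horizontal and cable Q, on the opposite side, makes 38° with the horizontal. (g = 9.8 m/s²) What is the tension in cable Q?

T_Q ≈ 1470 N

Weight W = 229 × 9.8 = 2244 N acts straight down.
Horizontal: T_P cos 49° = T_Q cos 38°  →  T_P = 1.201 T_Q.
Vertical: T_P sin 49° + T_Q sin 38° = 2244.
Substituting the horizontal relation into the vertical equation gives 1.522 T_Q = 2244, so T_Q = 1474 N.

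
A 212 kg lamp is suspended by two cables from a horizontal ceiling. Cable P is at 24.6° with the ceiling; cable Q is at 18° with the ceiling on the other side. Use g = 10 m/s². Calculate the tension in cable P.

T_P ≈ 2980 N

Weight W = 212 × 10 = 2120 N acts straight down.
Horizontal: T_P cos 24.6° = T_Q cos 18°  →  T_Q = 0.956 T_P.
Vertical: T_P sin 24.6° + T_Q sin 18° = 2120.
Substituting the horizontal relation into the vertical equation gives 0.7117 T_P = 2120, so T_P = 2979 N.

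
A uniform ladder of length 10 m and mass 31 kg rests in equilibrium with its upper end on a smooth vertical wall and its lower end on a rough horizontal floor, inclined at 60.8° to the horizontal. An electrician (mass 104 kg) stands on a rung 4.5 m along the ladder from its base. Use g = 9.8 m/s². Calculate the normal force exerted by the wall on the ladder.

Torques about the foot: N_wall · 10 sin 60.8° = 31×9.8×5 cos 60.8° + 104×9.8×4.5 cos 60.8° → N_wall = 341.22 N.

N_wall ≈ 341 N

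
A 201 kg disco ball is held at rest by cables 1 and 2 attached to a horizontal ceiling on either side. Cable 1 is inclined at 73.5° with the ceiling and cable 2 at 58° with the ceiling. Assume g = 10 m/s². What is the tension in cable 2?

T_2 ≈ 762 N

Weight W = 201 × 10 = 2010 N acts straight down.
Horizontal: T_1 cos 73.5° = T_2 cos 58°  →  T_1 = 1.866 T_2.
Vertical: T_1 sin 73.5° + T_2 sin 58° = 2010.
Substituting the horizontal relation into the vertical equation gives 2.637 T_2 = 2010, so T_2 = 762.2 N.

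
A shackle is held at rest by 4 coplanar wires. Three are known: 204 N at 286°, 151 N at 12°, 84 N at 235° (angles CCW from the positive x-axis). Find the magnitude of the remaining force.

Sum the known components: ΣF_x = 155.7 N, ΣF_y = -233.5 N.
For equilibrium the remaining force must supply (−ΣF_x, −ΣF_y) = (-155.7, 233.5) N.
Magnitude = √((-155.7)² + (233.5)²) = 280.7 N; direction = atan2(233.5, -155.7) = 123.7°.

F ≈ 281 N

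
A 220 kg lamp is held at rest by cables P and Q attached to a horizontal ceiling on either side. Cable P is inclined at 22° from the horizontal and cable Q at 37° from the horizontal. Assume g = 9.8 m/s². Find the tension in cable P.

Weight W = 220 × 9.8 = 2156 N acts straight down.
Horizontal: T_P cos 22° = T_Q cos 37°  →  T_Q = 1.161 T_P.
Vertical: T_P sin 22° + T_Q sin 37° = 2156.
Substituting the horizontal relation into the vertical equation gives 1.073 T_P = 2156, so T_P = 2009 N.

T_P ≈ 2010 N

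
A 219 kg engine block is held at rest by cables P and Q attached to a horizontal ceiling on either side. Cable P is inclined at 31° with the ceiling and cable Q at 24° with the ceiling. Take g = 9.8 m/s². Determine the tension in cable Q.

T_Q ≈ 2250 N

Weight W = 219 × 9.8 = 2146 N acts straight down.
Horizontal: T_P cos 31° = T_Q cos 24°  →  T_P = 1.066 T_Q.
Vertical: T_P sin 31° + T_Q sin 24° = 2146.
Substituting the horizontal relation into the vertical equation gives 0.9557 T_Q = 2146, so T_Q = 2246 N.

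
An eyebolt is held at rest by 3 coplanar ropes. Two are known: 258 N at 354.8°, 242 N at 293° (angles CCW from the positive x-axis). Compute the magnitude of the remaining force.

Sum the known components: ΣF_x = 351.5 N, ΣF_y = -246.1 N.
For equilibrium the remaining force must supply (−ΣF_x, −ΣF_y) = (-351.5, 246.1) N.
Magnitude = √((-351.5)² + (246.1)²) = 429.1 N; direction = atan2(246.1, -351.5) = 145.0°.

F ≈ 429 N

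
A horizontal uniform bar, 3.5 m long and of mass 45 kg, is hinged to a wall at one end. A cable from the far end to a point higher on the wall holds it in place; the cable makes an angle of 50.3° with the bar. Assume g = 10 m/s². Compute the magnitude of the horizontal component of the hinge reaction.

H_x ≈ 187 N

Take torques about the hinge: T sin 50.3° · 3.5 = 45×10×1.75 = 787.5 N·m.
So T = 787.5 / (0.7694 × 3.5) = 292.44 N.
ΣF_x = 0: H_x = T cos 50.3° = 186.8 N.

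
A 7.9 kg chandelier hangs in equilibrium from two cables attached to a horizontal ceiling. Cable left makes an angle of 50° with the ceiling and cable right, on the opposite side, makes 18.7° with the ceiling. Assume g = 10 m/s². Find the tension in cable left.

Weight W = 7.9 × 10 = 79 N acts straight down.
Horizontal: T_left cos 50° = T_right cos 18.7°  →  T_right = 0.6786 T_left.
Vertical: T_left sin 50° + T_right sin 18.7° = 79.
Substituting the horizontal relation into the vertical equation gives 0.9836 T_left = 79, so T_left = 80.32 N.

T_left ≈ 80.3 N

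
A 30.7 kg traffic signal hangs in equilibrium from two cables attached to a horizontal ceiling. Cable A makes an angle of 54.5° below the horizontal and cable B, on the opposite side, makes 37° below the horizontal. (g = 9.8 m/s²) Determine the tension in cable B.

Weight W = 30.7 × 9.8 = 300.9 N acts straight down.
Horizontal: T_A cos 54.5° = T_B cos 37°  →  T_A = 1.375 T_B.
Vertical: T_A sin 54.5° + T_B sin 37° = 300.9.
Substituting the horizontal relation into the vertical equation gives 1.721 T_B = 300.9, so T_B = 174.8 N.

T_B ≈ 175 N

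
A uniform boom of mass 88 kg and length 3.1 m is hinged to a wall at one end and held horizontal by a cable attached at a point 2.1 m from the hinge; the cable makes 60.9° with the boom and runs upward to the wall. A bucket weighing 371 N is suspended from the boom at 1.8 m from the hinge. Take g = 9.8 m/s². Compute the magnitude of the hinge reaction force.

Take torques about the hinge: T sin 60.9° · 2.1 = 88×9.8×1.55 + 371×1.8 = 2004.5 N·m.
So T = 2004.5 / (0.8738 × 2.1) = 1092.4 N.
ΣF_x = 0: H_x = T cos 60.9° = 531.29 N.
ΣF_y = 0: H_y = (88×9.8 + 371) − T sin 60.9° = 1233.4 − 954.53 = 278.87 N.
|H| = √(H_x² + H_y²) = √((531.29)² + (278.87)²) = 600.03 N.

|H| ≈ 600 N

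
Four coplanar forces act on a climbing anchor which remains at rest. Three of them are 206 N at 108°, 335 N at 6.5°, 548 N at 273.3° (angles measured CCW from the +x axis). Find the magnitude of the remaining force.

F ≈ 434 N

Sum the known components: ΣF_x = 300.7 N, ΣF_y = -313.3 N.
For equilibrium the remaining force must supply (−ΣF_x, −ΣF_y) = (-300.7, 313.3) N.
Magnitude = √((-300.7)² + (313.3)²) = 434.2 N; direction = atan2(313.3, -300.7) = 133.8°.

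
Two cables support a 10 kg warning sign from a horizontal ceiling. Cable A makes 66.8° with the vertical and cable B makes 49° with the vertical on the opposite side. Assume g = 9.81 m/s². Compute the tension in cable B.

Angles from the horizontal: cable A is 90° − 66.8° = 23.2°, cable B is 90° − 49° = 41°.
Weight W = 10 × 9.81 = 98.1 N acts straight down.
Horizontal: T_A cos 23.2° = T_B cos 41°  →  T_A = 0.8211 T_B.
Vertical: T_A sin 23.2° + T_B sin 41° = 98.1.
Substituting the horizontal relation into the vertical equation gives 0.9795 T_B = 98.1, so T_B = 100.2 N.

T_B ≈ 100 N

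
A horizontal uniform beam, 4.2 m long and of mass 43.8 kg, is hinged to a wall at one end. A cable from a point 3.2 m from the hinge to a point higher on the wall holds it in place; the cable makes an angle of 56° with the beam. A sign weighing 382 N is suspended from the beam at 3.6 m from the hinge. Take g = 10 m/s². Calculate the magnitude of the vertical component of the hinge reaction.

Take torques about the hinge: T sin 56° · 3.2 = 43.8×10×2.1 + 382×3.6 = 2295 N·m.
So T = 2295 / (0.8290 × 3.2) = 865.08 N.
ΣF_y = 0: H_y = (43.8×10 + 382) − T sin 56° = 820 − 717.19 = 102.81 N.

|H_y| ≈ 103 N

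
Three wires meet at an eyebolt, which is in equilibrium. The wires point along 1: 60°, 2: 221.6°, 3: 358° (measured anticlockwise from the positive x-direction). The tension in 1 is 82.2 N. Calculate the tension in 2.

Resolve: ΣF_x = 82.2 cos 60° + T_2 cos 221.6° + T_3 cos 358° = 0.
        ΣF_y = 82.2 sin 60° + T_2 sin 221.6° + T_3 sin 358° = 0.
The known terms sum to (41.1, 71.19) N, so -0.7478 T_2 + 0.9994 T_3 = -41.1 and -0.6639 T_2 − 0.0349 T_3 = -71.19.
Solving simultaneously: T_2 = 105.2 N, T_3 = 37.62 N.

T_2 ≈ 105 N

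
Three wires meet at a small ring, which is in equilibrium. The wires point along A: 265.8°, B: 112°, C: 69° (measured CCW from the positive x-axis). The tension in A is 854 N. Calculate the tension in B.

Resolve: ΣF_x = 854 cos 265.8° + T_B cos 112° + T_C cos 69° = 0.
        ΣF_y = 854 sin 265.8° + T_B sin 112° + T_C sin 69° = 0.
The known terms sum to (-62.55, -851.7) N, so -0.3746 T_B + 0.3584 T_C = 62.55 and 0.9272 T_B + 0.9336 T_C = 851.7.
Solving simultaneously: T_B = 361.9 N, T_C = 552.9 N.

T_B ≈ 362 N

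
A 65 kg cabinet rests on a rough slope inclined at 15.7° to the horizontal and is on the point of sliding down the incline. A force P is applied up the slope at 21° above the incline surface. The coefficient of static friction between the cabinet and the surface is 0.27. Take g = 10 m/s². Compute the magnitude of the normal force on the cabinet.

On the verge of sliding down the incline, friction equals μN and acts up the slope.
Perpendicular: N + P sin 21° = W cos 15.7° = 625.7 N.
Along incline: P cos 21° + μN = W sin 15.7° with W sin 15.7° = 175.9 N.
Solving the pair for P and N: P = 8.291 N, N = 622.8 N (and f = μN = 168.2 N).

N ≈ 623 N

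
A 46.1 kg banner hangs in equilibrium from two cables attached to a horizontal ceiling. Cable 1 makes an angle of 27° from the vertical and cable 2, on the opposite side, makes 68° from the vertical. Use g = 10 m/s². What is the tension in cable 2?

Angles from the horizontal: cable 1 is 90° − 27° = 63°, cable 2 is 90° − 68° = 22°.
Weight W = 46.1 × 10 = 461 N acts straight down.
Horizontal: T_1 cos 63° = T_2 cos 22°  →  T_1 = 2.042 T_2.
Vertical: T_1 sin 63° + T_2 sin 22° = 461.
Substituting the horizontal relation into the vertical equation gives 2.194 T_2 = 461, so T_2 = 210.1 N.

T_2 ≈ 210 N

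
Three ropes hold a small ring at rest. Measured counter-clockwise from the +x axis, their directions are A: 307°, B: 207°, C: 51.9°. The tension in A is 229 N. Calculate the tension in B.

T_B ≈ 526 N

Resolve: ΣF_x = 229 cos 307° + T_B cos 207° + T_C cos 51.9° = 0.
        ΣF_y = 229 sin 307° + T_B sin 207° + T_C sin 51.9° = 0.
The known terms sum to (137.8, -182.9) N, so -0.8910 T_B + 0.6170 T_C = -137.8 and -0.4540 T_B + 0.7869 T_C = 182.9.
Solving simultaneously: T_B = 525.6 N, T_C = 535.6 N.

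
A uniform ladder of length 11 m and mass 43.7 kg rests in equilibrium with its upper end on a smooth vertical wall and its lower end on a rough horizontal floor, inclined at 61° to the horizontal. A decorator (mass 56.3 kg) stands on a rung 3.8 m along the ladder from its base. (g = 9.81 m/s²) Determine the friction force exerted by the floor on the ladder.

f ≈ 225 N

Torques about the foot: N_wall · 11 sin 61° = 43.7×9.81×5.5 cos 61° + 56.3×9.81×3.8 cos 61° → N_wall = 224.58 N.
ΣF_x = 0: f_floor = N_wall = 224.58 N.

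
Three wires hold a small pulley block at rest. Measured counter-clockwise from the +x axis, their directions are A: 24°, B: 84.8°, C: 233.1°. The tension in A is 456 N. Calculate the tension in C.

T_C ≈ 758 N

Resolve: ΣF_x = 456 cos 24° + T_B cos 84.8° + T_C cos 233.1° = 0.
        ΣF_y = 456 sin 24° + T_B sin 84.8° + T_C sin 233.1° = 0.
The known terms sum to (416.6, 185.5) N, so 0.0906 T_B − 0.6004 T_C = -416.6 and 0.9959 T_B − 0.7997 T_C = -185.5.
Solving simultaneously: T_B = 422 N, T_C = 757.5 N.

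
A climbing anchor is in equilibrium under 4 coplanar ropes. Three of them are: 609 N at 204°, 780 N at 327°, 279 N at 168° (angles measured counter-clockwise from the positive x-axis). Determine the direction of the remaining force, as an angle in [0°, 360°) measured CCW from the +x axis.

θ ≈ 74.1°

Sum the known components: ΣF_x = -175.1 N, ΣF_y = -614.5 N.
For equilibrium the remaining force must supply (−ΣF_x, −ΣF_y) = (175.1, 614.5) N.
Magnitude = √((175.1)² + (614.5)²) = 639 N; direction = atan2(614.5, 175.1) = 74.1°.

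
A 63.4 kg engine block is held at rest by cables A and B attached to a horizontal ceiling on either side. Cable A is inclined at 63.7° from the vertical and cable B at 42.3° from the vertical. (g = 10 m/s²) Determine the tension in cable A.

T_A ≈ 444 N

Angles from the horizontal: cable A is 90° − 63.7° = 26.3°, cable B is 90° − 42.3° = 47.7°.
Weight W = 63.4 × 10 = 634 N acts straight down.
Horizontal: T_A cos 26.3° = T_B cos 47.7°  →  T_B = 1.332 T_A.
Vertical: T_A sin 26.3° + T_B sin 47.7° = 634.
Substituting the horizontal relation into the vertical equation gives 1.428 T_A = 634, so T_A = 443.9 N.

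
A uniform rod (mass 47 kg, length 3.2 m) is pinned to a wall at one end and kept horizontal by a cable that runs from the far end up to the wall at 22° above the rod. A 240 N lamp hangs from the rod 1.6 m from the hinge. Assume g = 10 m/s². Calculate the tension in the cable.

T ≈ 948 N

Take torques about the hinge: T sin 22° · 3.2 = 47×10×1.6 + 240×1.6 = 1136 N·m.
So T = 1136 / (0.3746 × 3.2) = 947.66 N.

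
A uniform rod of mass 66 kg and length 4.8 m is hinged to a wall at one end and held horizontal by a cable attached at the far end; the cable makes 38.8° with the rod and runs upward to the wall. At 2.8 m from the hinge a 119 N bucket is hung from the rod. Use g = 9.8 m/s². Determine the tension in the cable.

Take torques about the hinge: T sin 38.8° · 4.8 = 66×9.8×2.4 + 119×2.8 = 1885.5 N·m.
So T = 1885.5 / (0.6266 × 4.8) = 626.9 N.

T ≈ 627 N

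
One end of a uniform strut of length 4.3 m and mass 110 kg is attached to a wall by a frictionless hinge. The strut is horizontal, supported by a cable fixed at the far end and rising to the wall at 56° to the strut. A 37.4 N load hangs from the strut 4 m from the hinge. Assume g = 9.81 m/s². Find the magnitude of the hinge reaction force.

|H| ≈ 666 N

Take torques about the hinge: T sin 56° · 4.3 = 110×9.81×2.15 + 37.4×4 = 2469.7 N·m.
So T = 2469.7 / (0.8290 × 4.3) = 692.78 N.
ΣF_x = 0: H_x = T cos 56° = 387.4 N.
ΣF_y = 0: H_y = (110×9.81 + 37.4) − T sin 56° = 1116.5 − 574.34 = 542.16 N.
|H| = √(H_x² + H_y²) = √((387.4)² + (542.16)²) = 666.34 N.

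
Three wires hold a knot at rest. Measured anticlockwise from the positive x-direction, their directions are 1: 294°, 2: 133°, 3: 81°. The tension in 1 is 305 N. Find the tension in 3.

T_3 ≈ 126 N

Resolve: ΣF_x = 305 cos 294° + T_2 cos 133° + T_3 cos 81° = 0.
        ΣF_y = 305 sin 294° + T_2 sin 133° + T_3 sin 81° = 0.
The known terms sum to (124.1, -278.6) N, so -0.6820 T_2 + 0.1564 T_3 = -124.1 and 0.7314 T_2 + 0.9877 T_3 = 278.6.
Solving simultaneously: T_2 = 210.8 N, T_3 = 126 N.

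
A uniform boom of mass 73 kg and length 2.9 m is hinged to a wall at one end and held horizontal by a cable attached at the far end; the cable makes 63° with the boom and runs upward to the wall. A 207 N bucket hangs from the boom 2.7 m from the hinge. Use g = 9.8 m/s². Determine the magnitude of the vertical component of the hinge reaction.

|H_y| ≈ 372 N

Take torques about the hinge: T sin 63° · 2.9 = 73×9.8×1.45 + 207×2.7 = 1596.2 N·m.
So T = 1596.2 / (0.8910 × 2.9) = 617.76 N.
ΣF_y = 0: H_y = (73×9.8 + 207) − T sin 63° = 922.4 − 550.42 = 371.98 N.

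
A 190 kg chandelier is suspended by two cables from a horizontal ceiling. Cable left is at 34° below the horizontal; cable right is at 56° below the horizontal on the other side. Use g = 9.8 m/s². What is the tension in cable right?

Weight W = 190 × 9.8 = 1862 N acts straight down.
Horizontal: T_left cos 34° = T_right cos 56°  →  T_left = 0.6745 T_right.
Vertical: T_left sin 34° + T_right sin 56° = 1862.
Substituting the horizontal relation into the vertical equation gives 1.206 T_right = 1862, so T_right = 1544 N.

T_right ≈ 1540 N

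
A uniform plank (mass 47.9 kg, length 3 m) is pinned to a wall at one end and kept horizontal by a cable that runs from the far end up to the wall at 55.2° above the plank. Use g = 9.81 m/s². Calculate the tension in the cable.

T ≈ 286 N

Take torques about the hinge: T sin 55.2° · 3 = 47.9×9.81×1.5 = 704.85 N·m.
So T = 704.85 / (0.8211 × 3) = 286.12 N.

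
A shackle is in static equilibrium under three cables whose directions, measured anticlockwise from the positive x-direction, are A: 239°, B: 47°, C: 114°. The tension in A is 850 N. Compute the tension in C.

Resolve: ΣF_x = 850 cos 239° + T_B cos 47° + T_C cos 114° = 0.
        ΣF_y = 850 sin 239° + T_B sin 47° + T_C sin 114° = 0.
The known terms sum to (-437.8, -728.6) N, so 0.6820 T_B − 0.4067 T_C = 437.8 and 0.7314 T_B + 0.9135 T_C = 728.6.
Solving simultaneously: T_B = 756.4 N, T_C = 192 N.

T_C ≈ 192 N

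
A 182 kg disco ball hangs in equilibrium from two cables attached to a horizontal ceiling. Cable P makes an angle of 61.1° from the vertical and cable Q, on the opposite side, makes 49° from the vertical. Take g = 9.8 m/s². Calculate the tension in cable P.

Angles from the horizontal: cable P is 90° − 61.1° = 28.9°, cable Q is 90° − 49° = 41°.
Weight W = 182 × 9.8 = 1784 N acts straight down.
Horizontal: T_P cos 28.9° = T_Q cos 41°  →  T_Q = 1.16 T_P.
Vertical: T_P sin 28.9° + T_Q sin 41° = 1784.
Substituting the horizontal relation into the vertical equation gives 1.244 T_P = 1784, so T_P = 1433 N.

T_P ≈ 1430 N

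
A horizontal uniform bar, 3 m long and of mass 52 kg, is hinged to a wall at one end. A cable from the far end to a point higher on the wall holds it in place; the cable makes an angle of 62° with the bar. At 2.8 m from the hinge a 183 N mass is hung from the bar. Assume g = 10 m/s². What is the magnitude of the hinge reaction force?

Take torques about the hinge: T sin 62° · 3 = 52×10×1.5 + 183×2.8 = 1292.4 N·m.
So T = 1292.4 / (0.8829 × 3) = 487.91 N.
ΣF_x = 0: H_x = T cos 62° = 229.06 N.
ΣF_y = 0: H_y = (52×10 + 183) − T sin 62° = 703 − 430.8 = 272.2 N.
|H| = √(H_x² + H_y²) = √((229.06)² + (272.2)²) = 355.75 N.

|H| ≈ 356 N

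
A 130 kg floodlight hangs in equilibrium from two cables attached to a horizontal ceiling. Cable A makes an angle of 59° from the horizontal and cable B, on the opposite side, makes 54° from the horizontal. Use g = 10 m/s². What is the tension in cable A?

Weight W = 130 × 10 = 1300 N acts straight down.
Horizontal: T_A cos 59° = T_B cos 54°  →  T_B = 0.8762 T_A.
Vertical: T_A sin 59° + T_B sin 54° = 1300.
Substituting the horizontal relation into the vertical equation gives 1.566 T_A = 1300, so T_A = 830.1 N.

T_A ≈ 830 N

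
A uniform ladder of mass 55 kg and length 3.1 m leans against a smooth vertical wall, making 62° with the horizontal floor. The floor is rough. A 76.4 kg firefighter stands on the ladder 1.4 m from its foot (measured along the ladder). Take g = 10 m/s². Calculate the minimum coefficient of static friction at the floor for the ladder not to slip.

ΣF_y = 0: N_floor = 55×10 + 76.4×10 = 1314 N.
Torques about the foot: N_wall · 3.1 sin 62° = 55×10×1.55 cos 62° + 76.4×10×1.4 cos 62° → N_wall = 329.68 N.
ΣF_x = 0: f_floor = N_wall = 329.68 N.
μ_min = f_floor / N_floor = 329.68 / 1314 = 0.2509.

μ_min ≈ 0.251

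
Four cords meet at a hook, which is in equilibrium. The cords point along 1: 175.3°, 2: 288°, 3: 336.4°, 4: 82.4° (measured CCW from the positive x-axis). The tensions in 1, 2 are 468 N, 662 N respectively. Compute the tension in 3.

T_3 ≈ 189 N

Resolve: ΣF_x = 468 cos 175.3° + 662 cos 288° + T_3 cos 336.4° + T_4 cos 82.4° = 0.
        ΣF_y = 468 sin 175.3° + 662 sin 288° + T_3 sin 336.4° + T_4 sin 82.4° = 0.
The known terms sum to (-261.9, -591.3) N, so 0.9164 T_3 + 0.1323 T_4 = 261.9 and -0.4003 T_3 + 0.9912 T_4 = 591.3.
Solving simultaneously: T_3 = 188.7 N, T_4 = 672.7 N.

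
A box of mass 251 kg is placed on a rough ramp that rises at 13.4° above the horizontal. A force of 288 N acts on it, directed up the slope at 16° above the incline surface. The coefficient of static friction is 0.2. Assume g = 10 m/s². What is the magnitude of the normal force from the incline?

N ≈ 2360 N

Axes along / perpendicular to the incline. W sin 13.4° = 581.7 N down-slope; W cos 13.4° = 2442 N into the surface.
Perpendicular: N = W cos 13.4° − P sin 16° = 2442 − 79.38 = 2362 N.
Along incline: P cos 16° + f = W sin 13.4° (friction acts up-slope) → f = 581.7 − 276.8 = 304.8 N.
|f| = 304.8 N ≤ μN = 472.5 N, so the box is indeed static.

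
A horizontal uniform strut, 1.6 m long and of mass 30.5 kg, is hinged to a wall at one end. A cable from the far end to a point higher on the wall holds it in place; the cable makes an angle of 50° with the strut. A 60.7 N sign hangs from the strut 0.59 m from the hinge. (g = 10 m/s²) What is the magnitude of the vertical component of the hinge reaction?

Take torques about the hinge: T sin 50° · 1.6 = 30.5×10×0.8 + 60.7×0.59 = 279.81 N·m.
So T = 279.81 / (0.7660 × 1.6) = 228.29 N.
ΣF_y = 0: H_y = (30.5×10 + 60.7) − T sin 50° = 365.7 − 174.88 = 190.82 N.

|H_y| ≈ 191 N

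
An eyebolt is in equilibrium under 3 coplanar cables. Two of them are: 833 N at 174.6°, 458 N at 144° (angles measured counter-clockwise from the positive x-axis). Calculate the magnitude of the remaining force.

Sum the known components: ΣF_x = -1200 N, ΣF_y = 347.6 N.
For equilibrium the remaining force must supply (−ΣF_x, −ΣF_y) = (1200, -347.6) N.
Magnitude = √((1200)² + (-347.6)²) = 1249 N; direction = atan2(-347.6, 1200) = 343.8°.

F ≈ 1250 N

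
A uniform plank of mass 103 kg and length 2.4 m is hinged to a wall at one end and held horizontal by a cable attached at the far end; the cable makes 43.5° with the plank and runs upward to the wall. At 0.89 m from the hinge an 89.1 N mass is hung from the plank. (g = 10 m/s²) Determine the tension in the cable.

Take torques about the hinge: T sin 43.5° · 2.4 = 103×10×1.2 + 89.1×0.89 = 1315.3 N·m.
So T = 1315.3 / (0.6884 × 2.4) = 796.16 N.

T ≈ 796 N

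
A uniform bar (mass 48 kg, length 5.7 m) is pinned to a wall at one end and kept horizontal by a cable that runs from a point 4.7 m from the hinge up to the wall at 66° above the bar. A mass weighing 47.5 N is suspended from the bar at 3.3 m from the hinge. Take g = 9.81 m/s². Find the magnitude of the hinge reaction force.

Take torques about the hinge: T sin 66° · 4.7 = 48×9.81×2.85 + 47.5×3.3 = 1498.8 N·m.
So T = 1498.8 / (0.9135 × 4.7) = 349.06 N.
ΣF_x = 0: H_x = T cos 66° = 141.98 N.
ΣF_y = 0: H_y = (48×9.81 + 47.5) − T sin 66° = 518.38 − 318.88 = 199.5 N.
|H| = √(H_x² + H_y²) = √((141.98)² + (199.5)²) = 244.86 N.

|H| ≈ 245 N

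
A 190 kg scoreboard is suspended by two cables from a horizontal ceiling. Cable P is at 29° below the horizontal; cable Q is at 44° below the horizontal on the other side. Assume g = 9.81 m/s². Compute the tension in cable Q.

Weight W = 190 × 9.81 = 1864 N acts straight down.
Horizontal: T_P cos 29° = T_Q cos 44°  →  T_P = 0.8225 T_Q.
Vertical: T_P sin 29° + T_Q sin 44° = 1864.
Substituting the horizontal relation into the vertical equation gives 1.093 T_Q = 1864, so T_Q = 1705 N.

T_Q ≈ 1700 N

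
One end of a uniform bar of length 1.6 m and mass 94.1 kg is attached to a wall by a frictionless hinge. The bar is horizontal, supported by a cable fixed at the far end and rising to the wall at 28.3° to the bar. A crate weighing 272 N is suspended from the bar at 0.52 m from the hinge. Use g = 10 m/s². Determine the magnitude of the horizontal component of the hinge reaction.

Take torques about the hinge: T sin 28.3° · 1.6 = 94.1×10×0.8 + 272×0.52 = 894.24 N·m.
So T = 894.24 / (0.4741 × 1.6) = 1178.9 N.
ΣF_x = 0: H_x = T cos 28.3° = 1038 N.

H_x ≈ 1040 N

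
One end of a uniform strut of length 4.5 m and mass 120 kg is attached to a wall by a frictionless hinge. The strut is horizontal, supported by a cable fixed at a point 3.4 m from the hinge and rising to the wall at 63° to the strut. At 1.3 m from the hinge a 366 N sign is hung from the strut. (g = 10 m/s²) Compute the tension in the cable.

Take torques about the hinge: T sin 63° · 3.4 = 120×10×2.25 + 366×1.3 = 3175.8 N·m.
So T = 3175.8 / (0.8910 × 3.4) = 1048.3 N.

T ≈ 1050 N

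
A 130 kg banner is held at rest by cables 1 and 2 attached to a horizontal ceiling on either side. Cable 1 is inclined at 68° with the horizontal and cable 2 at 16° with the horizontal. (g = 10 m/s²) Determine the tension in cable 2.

Weight W = 130 × 10 = 1300 N acts straight down.
Horizontal: T_1 cos 68° = T_2 cos 16°  →  T_1 = 2.566 T_2.
Vertical: T_1 sin 68° + T_2 sin 16° = 1300.
Substituting the horizontal relation into the vertical equation gives 2.655 T_2 = 1300, so T_2 = 489.7 N.

T_2 ≈ 490 N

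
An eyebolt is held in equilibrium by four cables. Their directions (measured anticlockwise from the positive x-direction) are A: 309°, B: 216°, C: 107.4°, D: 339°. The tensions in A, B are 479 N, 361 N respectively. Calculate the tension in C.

Resolve: ΣF_x = 479 cos 309° + 361 cos 216° + T_C cos 107.4° + T_D cos 339° = 0.
        ΣF_y = 479 sin 309° + 361 sin 216° + T_C sin 107.4° + T_D sin 339° = 0.
The known terms sum to (9.389, -584.4) N, so -0.2990 T_C + 0.9336 T_D = -9.389 and 0.9542 T_C − 0.3584 T_D = 584.4.
Solving simultaneously: T_C = 691.9 N, T_D = 211.6 N.

T_C ≈ 692 N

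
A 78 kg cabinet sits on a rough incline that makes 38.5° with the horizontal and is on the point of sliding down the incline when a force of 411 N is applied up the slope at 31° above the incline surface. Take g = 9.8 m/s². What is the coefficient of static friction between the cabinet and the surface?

μ ≈ 0.320

On the verge of sliding down the incline, friction is at its maximum μN and acts up the slope.
Perpendicular to incline: N = W cos 38.5° − P sin 31° = 598.2 − 211.7 = 386.5 N.
Along incline: P cos 31° + μN = W sin 38.5° → μ = (W sin 38.5° − P cos 31°) / N = 0.3196.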